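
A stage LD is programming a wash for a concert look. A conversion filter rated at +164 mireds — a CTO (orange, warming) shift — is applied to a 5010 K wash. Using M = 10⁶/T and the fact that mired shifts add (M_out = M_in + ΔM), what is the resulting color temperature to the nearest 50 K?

2750 K

M_in = 10⁶/5010 = 199.60 mireds.
M_out = 199.60 + (+164) = 363.60 mireds.
T_out = 10⁶/363.60 = 2750.3 K → 2750 K.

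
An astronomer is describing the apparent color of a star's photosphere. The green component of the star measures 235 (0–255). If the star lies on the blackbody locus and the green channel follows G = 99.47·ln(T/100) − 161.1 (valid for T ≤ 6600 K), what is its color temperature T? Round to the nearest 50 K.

5350 K

ln t = (235 + 161.1) / 99.47 = 3.9821.
t = e^3.9821 = 53.630.
T = 100·t = 5363 K → 5350 K to the nearest 50 K.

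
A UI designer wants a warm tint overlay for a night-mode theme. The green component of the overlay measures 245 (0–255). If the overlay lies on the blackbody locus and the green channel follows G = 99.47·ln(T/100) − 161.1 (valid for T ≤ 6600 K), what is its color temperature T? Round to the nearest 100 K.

5900 K

ln t = (245 + 161.1) / 99.47 = 4.0826.
t = e^4.0826 = 59.302.
T = 100·t = 5930 K → 5900 K to the nearest 100 K.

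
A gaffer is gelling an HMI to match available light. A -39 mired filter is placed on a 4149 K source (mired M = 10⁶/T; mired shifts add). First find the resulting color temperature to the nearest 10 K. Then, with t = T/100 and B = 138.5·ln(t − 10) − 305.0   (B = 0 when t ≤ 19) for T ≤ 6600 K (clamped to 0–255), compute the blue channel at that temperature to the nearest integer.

204

M_in = 10⁶/4149 = 241.02; M_out = 241.02 + (-39) = 202.02.
T_out = 10⁶/202.02 = 4950.0 K → 4950 K; t = 49.5.
B = 138.5·ln(49.5 − 10) − 305.0 = 138.5·ln 39.5 − 305.0 = 138.5·3.6763 − 305.0 = 204.168.
Rounded: 204.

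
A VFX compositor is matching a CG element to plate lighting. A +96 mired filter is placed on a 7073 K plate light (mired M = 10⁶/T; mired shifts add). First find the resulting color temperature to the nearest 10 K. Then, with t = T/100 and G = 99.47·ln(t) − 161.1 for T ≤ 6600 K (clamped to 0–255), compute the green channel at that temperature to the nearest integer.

M_in = 10⁶/7073 = 141.38; M_out = 141.38 + (+96) = 237.38.
T_out = 10⁶/237.38 = 4212.6 K → 4210 K; t = 42.1.
G = 99.47·ln 42.1 − 161.1 = 99.47·3.7400 − 161.1 = 210.923.
Rounded: 211.

211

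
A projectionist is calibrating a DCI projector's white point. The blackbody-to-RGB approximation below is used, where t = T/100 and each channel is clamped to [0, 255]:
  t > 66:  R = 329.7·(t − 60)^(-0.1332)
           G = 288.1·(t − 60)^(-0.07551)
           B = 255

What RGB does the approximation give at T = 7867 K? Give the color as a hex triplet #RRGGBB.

t = 7867/100 = 78.67; the t > 66 branch applies.
R = 329.7·(78.67 − 60)^(-0.1332) = 329.7·18.67^(-0.1332) = 329.7·0.67715 = 223.256.
G = 288.1·(78.67 − 60)^(-0.07551) = 288.1·18.67^(-0.07551) = 288.1·0.80171 = 230.972.
B = 255 by definition for t > 66.
Rounded: (223, 231, 255).
In hex: #DFE7FF.

#DFE7FF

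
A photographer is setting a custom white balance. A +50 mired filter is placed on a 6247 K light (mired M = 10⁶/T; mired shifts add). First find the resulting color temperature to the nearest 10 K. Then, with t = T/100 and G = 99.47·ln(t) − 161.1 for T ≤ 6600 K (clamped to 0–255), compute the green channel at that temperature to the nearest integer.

M_in = 10⁶/6247 = 160.08; M_out = 160.08 + (+50) = 210.08.
T_out = 10⁶/210.08 = 4760.2 K → 4760 K; t = 47.6.
G = 99.47·ln 47.6 − 161.1 = 99.47·3.8628 − 161.1 = 223.136.
Rounded: 223.

223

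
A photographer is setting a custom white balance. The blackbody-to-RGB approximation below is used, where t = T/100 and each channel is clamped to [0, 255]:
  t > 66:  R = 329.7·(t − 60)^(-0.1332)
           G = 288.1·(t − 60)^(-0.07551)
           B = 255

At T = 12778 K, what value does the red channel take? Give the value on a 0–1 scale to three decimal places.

0.737

t = 12778/100 = 127.78; the t > 66 branch applies.
R = 329.7·(127.78 − 60)^(-0.1332) = 329.7·67.78^(-0.1332) = 329.7·0.57029 = 188.025.
On a 0–1 scale: 188.025/255 = 0.7374 → 0.737.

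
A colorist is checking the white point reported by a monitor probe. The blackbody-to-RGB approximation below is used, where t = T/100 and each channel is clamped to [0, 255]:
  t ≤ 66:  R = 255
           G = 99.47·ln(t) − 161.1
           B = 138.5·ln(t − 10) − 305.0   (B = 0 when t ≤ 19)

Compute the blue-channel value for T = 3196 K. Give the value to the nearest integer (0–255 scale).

t = 3196/100 = 31.96; the t ≤ 66 branch applies.
B = 138.5·ln(31.96 − 10) − 305.0 = 138.5·ln 21.96 − 305.0 = 138.5·3.0892 − 305.0 = 122.857.
Rounded: 123.

123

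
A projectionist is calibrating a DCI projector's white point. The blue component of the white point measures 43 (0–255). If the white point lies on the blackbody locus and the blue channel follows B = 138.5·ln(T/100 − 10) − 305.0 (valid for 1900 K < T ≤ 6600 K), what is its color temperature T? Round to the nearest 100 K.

2200 K

ln(t − 10) = (43 + 305.0) / 138.5 = 2.5126.
t − 10 = e^2.5126 = 12.337, so t = 22.337.
T = 100·t = 2234 K → 2200 K to the nearest 100 K.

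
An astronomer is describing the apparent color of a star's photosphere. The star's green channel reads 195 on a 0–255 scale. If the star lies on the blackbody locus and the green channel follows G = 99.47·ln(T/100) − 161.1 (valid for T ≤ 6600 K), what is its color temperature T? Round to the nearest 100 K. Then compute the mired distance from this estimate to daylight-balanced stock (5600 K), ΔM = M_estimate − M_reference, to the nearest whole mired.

ln t = (195 + 161.1) / 99.47 = 3.5800.
t = e^3.5800 = 35.873.
T = 100·t = 3587 K → 3600 K to the nearest 100 K.
M_estimate = 10⁶/3600 = 277.78; M_reference = 10⁶/5600 = 178.57.
ΔM = 277.78 − 178.57 = 99.21 → +99 mireds.

+99 mireds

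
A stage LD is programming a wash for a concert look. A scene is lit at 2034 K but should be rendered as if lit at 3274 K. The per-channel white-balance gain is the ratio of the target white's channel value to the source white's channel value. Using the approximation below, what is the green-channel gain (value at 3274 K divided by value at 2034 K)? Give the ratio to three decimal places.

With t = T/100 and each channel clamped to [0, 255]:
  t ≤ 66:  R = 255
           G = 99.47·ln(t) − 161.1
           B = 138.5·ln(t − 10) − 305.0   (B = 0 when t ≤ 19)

At 2034 K (t = 20.34):
  G = 99.47·ln 20.34 − 161.1 = 99.47·3.0126 − 161.1 = 138.562.
At 3274 K (t = 32.74):
  G = 99.47·ln 32.74 − 161.1 = 99.47·3.4886 − 161.1 = 185.911.
Gain = 185.911 / 138.562 = 1.3417 → 1.342.

1.342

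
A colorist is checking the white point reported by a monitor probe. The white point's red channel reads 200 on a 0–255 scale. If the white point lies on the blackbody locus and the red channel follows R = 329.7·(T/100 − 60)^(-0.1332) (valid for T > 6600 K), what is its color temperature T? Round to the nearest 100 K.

(t − 60)^(-0.1332) = 200/329.7 = 0.60661.
t − 60 = 0.60661^(1/-0.1332) = 0.60661^(-7.508) = 42.638, so t = 102.638.
T = 100·t = 10264 K → 10300 K to the nearest 100 K.

10300 K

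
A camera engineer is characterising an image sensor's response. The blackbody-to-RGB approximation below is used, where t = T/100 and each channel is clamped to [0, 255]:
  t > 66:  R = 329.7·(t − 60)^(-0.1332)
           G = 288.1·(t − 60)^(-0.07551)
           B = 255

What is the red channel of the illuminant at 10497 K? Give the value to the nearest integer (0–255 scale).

t = 10497/100 = 104.97; the t > 66 branch applies.
R = 329.7·(104.97 − 60)^(-0.1332) = 329.7·44.97^(-0.1332) = 329.7·0.60232 = 198.586.
Rounded: 199.

199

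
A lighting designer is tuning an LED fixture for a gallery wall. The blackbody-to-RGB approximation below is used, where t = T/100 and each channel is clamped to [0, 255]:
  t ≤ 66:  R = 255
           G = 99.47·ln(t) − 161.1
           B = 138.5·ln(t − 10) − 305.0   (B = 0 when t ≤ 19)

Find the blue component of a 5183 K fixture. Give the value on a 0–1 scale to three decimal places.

0.832

t = 5183/100 = 51.83; the t ≤ 66 branch applies.
B = 138.5·ln(51.83 − 10) − 305.0 = 138.5·ln 41.83 − 305.0 = 138.5·3.7336 − 305.0 = 212.106.
On a 0–1 scale: 212.106/255 = 0.8318 → 0.832.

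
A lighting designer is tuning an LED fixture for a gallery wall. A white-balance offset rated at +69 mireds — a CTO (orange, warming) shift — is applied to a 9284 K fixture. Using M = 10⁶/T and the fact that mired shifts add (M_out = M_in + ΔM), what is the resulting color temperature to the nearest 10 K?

5660 K

M_in = 10⁶/9284 = 107.71 mireds.
M_out = 107.71 + (+69) = 176.71 mireds.
T_out = 10⁶/176.71 = 5658.9 K → 5660 K.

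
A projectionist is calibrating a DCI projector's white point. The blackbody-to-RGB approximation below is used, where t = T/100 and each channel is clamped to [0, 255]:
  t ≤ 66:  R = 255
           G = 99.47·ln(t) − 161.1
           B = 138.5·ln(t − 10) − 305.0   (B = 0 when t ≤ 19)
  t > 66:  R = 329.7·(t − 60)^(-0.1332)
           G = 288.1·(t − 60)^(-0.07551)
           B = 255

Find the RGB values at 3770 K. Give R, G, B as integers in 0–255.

R=255, G=200, B=155

t = 3770/100 = 37.7; the t ≤ 66 branch applies.
R = 255 by definition for t ≤ 66.
G = 99.47·ln 37.7 − 161.1 = 99.47·3.6297 − 161.1 = 199.942.
B = 138.5·ln(37.7 − 10) − 305.0 = 138.5·ln 27.7 − 305.0 = 138.5·3.3214 − 305.0 = 155.018.
Rounded: (255, 200, 155).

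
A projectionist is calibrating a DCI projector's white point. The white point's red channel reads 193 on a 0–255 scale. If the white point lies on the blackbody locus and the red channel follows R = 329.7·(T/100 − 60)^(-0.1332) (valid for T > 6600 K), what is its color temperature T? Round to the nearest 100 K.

11600 K

(t − 60)^(-0.1332) = 193/329.7 = 0.58538.
t − 60 = 0.58538^(1/-0.1332) = 0.58538^(-7.508) = 55.713, so t = 115.713.
T = 100·t = 11571 K → 11600 K to the nearest 100 K.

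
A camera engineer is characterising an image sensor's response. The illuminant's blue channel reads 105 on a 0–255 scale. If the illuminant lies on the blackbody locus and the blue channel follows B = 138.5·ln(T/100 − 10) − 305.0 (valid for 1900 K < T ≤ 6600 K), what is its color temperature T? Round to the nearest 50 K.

2950 K

ln(t − 10) = (105 + 305.0) / 138.5 = 2.9603.
t − 10 = e^2.9603 = 19.304, so t = 29.304.
T = 100·t = 2930 K → 2950 K to the nearest 50 K.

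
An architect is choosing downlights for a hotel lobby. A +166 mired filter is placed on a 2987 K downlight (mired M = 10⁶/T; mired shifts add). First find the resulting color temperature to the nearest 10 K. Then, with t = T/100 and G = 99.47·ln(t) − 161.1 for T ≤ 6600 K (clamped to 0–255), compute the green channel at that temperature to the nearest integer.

137

M_in = 10⁶/2987 = 334.78; M_out = 334.78 + (+166) = 500.78.
T_out = 10⁶/500.78 = 1996.9 K → 2000 K; t = 20.
G = 99.47·ln 20 − 161.1 = 99.47·2.9957 − 161.1 = 136.885.
Rounded: 137.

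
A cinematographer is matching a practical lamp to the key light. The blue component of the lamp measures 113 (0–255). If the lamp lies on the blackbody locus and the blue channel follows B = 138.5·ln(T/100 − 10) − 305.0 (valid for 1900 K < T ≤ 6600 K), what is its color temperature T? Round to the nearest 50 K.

ln(t − 10) = (113 + 305.0) / 138.5 = 3.0181.
t − 10 = e^3.0181 = 20.451, so t = 30.451.
T = 100·t = 3045 K → 3050 K to the nearest 50 K.

3050 K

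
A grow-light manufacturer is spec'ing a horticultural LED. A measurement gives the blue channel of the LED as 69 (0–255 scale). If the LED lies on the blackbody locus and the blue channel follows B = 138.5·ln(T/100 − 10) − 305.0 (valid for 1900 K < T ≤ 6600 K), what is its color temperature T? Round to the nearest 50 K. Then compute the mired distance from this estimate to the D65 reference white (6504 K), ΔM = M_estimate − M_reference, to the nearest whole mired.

ln(t − 10) = (69 + 305.0) / 138.5 = 2.7004.
t − 10 = e^2.7004 = 14.885, so t = 24.885.
T = 100·t = 2489 K → 2500 K to the nearest 50 K.
M_estimate = 10⁶/2500 = 400.00; M_reference = 10⁶/6504 = 153.75.
ΔM = 400.00 − 153.75 = 246.25 → +246 mireds.

+246 mireds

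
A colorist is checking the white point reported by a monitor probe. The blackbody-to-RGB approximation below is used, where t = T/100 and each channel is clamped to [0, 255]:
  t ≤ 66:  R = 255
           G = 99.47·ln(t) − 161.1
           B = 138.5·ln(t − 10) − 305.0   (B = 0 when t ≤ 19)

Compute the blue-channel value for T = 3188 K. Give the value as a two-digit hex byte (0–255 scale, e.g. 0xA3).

t = 3188/100 = 31.88; the t ≤ 66 branch applies.
B = 138.5·ln(31.88 − 10) − 305.0 = 138.5·ln 21.88 − 305.0 = 138.5·3.0856 − 305.0 = 122.352.
Rounded: 122; in hex, 0x7A.

0x7A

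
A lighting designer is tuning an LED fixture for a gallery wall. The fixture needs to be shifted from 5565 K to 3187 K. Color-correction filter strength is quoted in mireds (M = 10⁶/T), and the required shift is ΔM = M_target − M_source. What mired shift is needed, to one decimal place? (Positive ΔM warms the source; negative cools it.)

M_source = 10⁶/5565 = 179.695; M_target = 10⁶/3187 = 313.775.
ΔM = 313.775 − 179.695 = 134.080 → +134.1 mireds, a warming shift.

+134.1 mireds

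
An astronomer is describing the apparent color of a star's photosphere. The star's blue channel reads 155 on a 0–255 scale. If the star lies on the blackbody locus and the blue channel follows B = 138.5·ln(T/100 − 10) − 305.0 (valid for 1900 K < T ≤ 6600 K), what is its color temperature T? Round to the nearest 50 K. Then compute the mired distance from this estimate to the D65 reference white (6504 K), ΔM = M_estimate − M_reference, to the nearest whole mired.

ln(t − 10) = (155 + 305.0) / 138.5 = 3.3213.
t − 10 = e^3.3213 = 27.696, so t = 37.696.
T = 100·t = 3770 K → 3750 K to the nearest 50 K.
M_estimate = 10⁶/3750 = 266.67; M_reference = 10⁶/6504 = 153.75.
ΔM = 266.67 − 153.75 = 112.92 → +113 mireds.

+113 mireds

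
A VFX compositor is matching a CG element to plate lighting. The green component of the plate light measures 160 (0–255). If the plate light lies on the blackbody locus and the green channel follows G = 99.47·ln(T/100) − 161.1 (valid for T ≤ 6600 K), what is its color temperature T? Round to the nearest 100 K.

ln t = (160 + 161.1) / 99.47 = 3.2281.
t = e^3.2281 = 25.232.
T = 100·t = 2523 K → 2500 K to the nearest 100 K.

2500 K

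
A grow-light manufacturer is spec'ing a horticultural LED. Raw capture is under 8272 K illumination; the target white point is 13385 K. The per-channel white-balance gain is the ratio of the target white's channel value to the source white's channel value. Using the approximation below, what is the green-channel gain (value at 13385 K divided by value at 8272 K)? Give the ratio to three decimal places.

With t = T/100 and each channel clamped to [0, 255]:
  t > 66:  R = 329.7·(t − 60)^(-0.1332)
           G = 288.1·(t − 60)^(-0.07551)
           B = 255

0.915

At 8272 K (t = 82.72):
  G = 288.1·(82.72 − 60)^(-0.07551) = 288.1·22.72^(-0.07551) = 288.1·0.78991 = 227.573.
At 13385 K (t = 133.85):
  G = 288.1·(133.85 − 60)^(-0.07551) = 288.1·73.85^(-0.07551) = 288.1·0.72264 = 208.192.
Gain = 208.192 / 227.573 = 0.9148 → 0.915.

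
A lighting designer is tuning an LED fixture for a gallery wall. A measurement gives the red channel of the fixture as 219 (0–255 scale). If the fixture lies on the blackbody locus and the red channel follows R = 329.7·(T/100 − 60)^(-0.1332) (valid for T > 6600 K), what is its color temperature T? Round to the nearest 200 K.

(t − 60)^(-0.1332) = 219/329.7 = 0.66424.
t − 60 = 0.66424^(1/-0.1332) = 0.66424^(-7.508) = 21.572, so t = 81.572.
T = 100·t = 8157 K → 8200 K to the nearest 200 K.

8200 K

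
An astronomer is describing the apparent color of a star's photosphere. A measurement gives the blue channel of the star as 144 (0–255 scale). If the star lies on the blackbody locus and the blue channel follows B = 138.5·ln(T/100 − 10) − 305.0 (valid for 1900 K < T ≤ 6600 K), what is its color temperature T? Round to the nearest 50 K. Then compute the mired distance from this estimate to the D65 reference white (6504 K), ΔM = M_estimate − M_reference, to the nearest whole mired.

+128 mireds

ln(t − 10) = (144 + 305.0) / 138.5 = 3.2419.
t − 10 = e^3.2419 = 25.582, so t = 35.582.
T = 100·t = 3558 K → 3550 K to the nearest 50 K.
M_estimate = 10⁶/3550 = 281.69; M_reference = 10⁶/6504 = 153.75.
ΔM = 281.69 − 153.75 = 127.94 → +128 mireds.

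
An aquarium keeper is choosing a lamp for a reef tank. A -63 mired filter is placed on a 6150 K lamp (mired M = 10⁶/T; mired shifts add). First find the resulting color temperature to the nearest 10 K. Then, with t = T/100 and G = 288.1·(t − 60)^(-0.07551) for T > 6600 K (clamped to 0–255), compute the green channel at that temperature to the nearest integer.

M_in = 10⁶/6150 = 162.60; M_out = 162.60 + (-63) = 99.60.
T_out = 10⁶/99.60 = 10040.0 K → 10040 K; t = 100.4.
G = 288.1·(100.4 − 60)^(-0.07551) = 288.1·40.4^(-0.07551) = 288.1·0.75631 = 217.894.
Rounded: 218.

218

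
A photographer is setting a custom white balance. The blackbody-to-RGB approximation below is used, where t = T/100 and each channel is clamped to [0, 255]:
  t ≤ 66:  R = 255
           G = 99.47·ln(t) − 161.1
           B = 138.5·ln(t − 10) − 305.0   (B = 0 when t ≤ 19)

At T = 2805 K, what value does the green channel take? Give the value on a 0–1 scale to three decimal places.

0.669

t = 2805/100 = 28.05; the t ≤ 66 branch applies.
G = 99.47·ln 28.05 − 161.1 = 99.47·3.3340 − 161.1 = 170.532.
On a 0–1 scale: 170.532/255 = 0.6688 → 0.669.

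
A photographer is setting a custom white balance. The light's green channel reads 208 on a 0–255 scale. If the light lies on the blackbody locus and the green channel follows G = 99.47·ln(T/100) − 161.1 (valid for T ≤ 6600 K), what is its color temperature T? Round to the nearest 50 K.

4100 K

ln t = (208 + 161.1) / 99.47 = 3.7107.
t = e^3.7107 = 40.881.
T = 100·t = 4088 K → 4100 K to the nearest 50 K.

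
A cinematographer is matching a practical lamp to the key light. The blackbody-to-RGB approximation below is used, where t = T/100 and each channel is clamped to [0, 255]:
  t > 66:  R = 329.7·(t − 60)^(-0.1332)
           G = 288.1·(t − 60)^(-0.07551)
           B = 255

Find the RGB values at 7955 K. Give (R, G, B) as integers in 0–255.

(222, 230, 255)

t = 7955/100 = 79.55; the t > 66 branch applies.
R = 329.7·(79.55 − 60)^(-0.1332) = 329.7·19.55^(-0.1332) = 329.7·0.67301 = 221.890.
G = 288.1·(79.55 − 60)^(-0.07551) = 288.1·19.55^(-0.07551) = 288.1·0.79892 = 230.170.
B = 255 by definition for t > 66.
Rounded: (222, 230, 255).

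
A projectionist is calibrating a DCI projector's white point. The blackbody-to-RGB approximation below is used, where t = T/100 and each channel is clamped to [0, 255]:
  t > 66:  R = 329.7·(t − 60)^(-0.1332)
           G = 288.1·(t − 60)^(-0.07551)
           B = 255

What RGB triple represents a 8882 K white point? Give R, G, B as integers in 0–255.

R=211, G=224, B=255

t = 8882/100 = 88.82; the t > 66 branch applies.
R = 329.7·(88.82 − 60)^(-0.1332) = 329.7·28.82^(-0.1332) = 329.7·0.63910 = 210.711.
G = 288.1·(88.82 − 60)^(-0.07551) = 288.1·28.82^(-0.07551) = 288.1·0.77585 = 223.523.
B = 255 by definition for t > 66.
Rounded: (211, 224, 255).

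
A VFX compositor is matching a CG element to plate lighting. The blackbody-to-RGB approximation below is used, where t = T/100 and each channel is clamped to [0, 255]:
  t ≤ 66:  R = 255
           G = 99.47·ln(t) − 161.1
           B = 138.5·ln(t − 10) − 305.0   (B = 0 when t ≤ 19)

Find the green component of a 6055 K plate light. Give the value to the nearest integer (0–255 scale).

247

t = 6055/100 = 60.55; the t ≤ 66 branch applies.
G = 99.47·ln 60.55 − 161.1 = 99.47·4.1035 − 161.1 = 247.072.
Rounded: 247.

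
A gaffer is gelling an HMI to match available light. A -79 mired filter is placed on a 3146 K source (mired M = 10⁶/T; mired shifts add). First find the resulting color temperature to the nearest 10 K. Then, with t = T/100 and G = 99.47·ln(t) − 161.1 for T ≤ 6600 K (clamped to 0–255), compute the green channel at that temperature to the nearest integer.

210

M_in = 10⁶/3146 = 317.86; M_out = 317.86 + (-79) = 238.86.
T_out = 10⁶/238.86 = 4186.5 K → 4190 K; t = 41.9.
G = 99.47·ln 41.9 − 161.1 = 99.47·3.7353 − 161.1 = 210.449.
Rounded: 210.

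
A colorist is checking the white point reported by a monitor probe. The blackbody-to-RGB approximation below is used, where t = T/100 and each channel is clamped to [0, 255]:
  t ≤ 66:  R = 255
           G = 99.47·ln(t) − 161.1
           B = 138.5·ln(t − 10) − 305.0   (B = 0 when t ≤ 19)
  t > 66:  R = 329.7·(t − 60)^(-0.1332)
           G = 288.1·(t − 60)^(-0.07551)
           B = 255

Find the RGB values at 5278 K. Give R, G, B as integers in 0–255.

t = 5278/100 = 52.78; the t ≤ 66 branch applies.
R = 255 by definition for t ≤ 66.
G = 99.47·ln 52.78 − 161.1 = 99.47·3.9661 − 161.1 = 233.411.
B = 138.5·ln(52.78 − 10) − 305.0 = 138.5·ln 42.78 − 305.0 = 138.5·3.7561 − 305.0 = 215.216.
Rounded: (255, 233, 215).

R=255, G=233, B=215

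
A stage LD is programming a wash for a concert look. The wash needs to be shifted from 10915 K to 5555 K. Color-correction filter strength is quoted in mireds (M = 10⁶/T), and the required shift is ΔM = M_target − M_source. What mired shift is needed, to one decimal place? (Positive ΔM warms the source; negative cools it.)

+88.4 mireds

M_source = 10⁶/10915 = 91.617; M_target = 10⁶/5555 = 180.018.
ΔM = 180.018 − 91.617 = 88.401 → +88.4 mireds, a warming shift.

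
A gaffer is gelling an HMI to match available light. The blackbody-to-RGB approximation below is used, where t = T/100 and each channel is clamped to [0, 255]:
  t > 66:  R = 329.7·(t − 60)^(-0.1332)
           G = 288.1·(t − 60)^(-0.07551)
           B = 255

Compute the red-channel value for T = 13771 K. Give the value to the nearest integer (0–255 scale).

185

t = 13771/100 = 137.71; the t > 66 branch applies.
R = 329.7·(137.71 − 60)^(-0.1332) = 329.7·77.71^(-0.1332) = 329.7·0.56000 = 184.632.
Rounded: 185.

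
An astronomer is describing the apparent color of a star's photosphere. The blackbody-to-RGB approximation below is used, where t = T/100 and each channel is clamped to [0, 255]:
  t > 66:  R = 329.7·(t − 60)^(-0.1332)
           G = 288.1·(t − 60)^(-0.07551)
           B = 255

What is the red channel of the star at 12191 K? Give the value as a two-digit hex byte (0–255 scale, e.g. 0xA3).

0xBE

t = 12191/100 = 121.91; the t > 66 branch applies.
R = 329.7·(121.91 − 60)^(-0.1332) = 329.7·61.91^(-0.1332) = 329.7·0.57721 = 190.308.
Rounded: 190; in hex, 0xBE.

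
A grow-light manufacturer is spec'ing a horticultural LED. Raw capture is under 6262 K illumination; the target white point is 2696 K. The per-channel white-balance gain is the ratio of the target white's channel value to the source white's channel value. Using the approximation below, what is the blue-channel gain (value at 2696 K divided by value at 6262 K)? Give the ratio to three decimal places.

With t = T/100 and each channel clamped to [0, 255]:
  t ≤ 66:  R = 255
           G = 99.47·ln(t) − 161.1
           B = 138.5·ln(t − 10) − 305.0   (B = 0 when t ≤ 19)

0.357

At 6262 K (t = 62.62):
  B = 138.5·ln(62.62 − 10) − 305.0 = 138.5·ln 52.62 − 305.0 = 138.5·3.9631 − 305.0 = 243.889.
At 2696 K (t = 26.96):
  B = 138.5·ln(26.96 − 10) − 305.0 = 138.5·ln 16.96 − 305.0 = 138.5·2.8309 − 305.0 = 87.074.
Gain = 87.074 / 243.889 = 0.3570 → 0.357.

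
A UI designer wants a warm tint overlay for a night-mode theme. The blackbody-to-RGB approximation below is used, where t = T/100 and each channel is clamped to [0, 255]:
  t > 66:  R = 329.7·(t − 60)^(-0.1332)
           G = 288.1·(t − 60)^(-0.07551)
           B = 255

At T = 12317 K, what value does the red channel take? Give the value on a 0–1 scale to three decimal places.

0.744

t = 12317/100 = 123.17; the t > 66 branch applies.
R = 329.7·(123.17 − 60)^(-0.1332) = 329.7·63.17^(-0.1332) = 329.7·0.57567 = 189.798.
On a 0–1 scale: 189.798/255 = 0.7443 → 0.744.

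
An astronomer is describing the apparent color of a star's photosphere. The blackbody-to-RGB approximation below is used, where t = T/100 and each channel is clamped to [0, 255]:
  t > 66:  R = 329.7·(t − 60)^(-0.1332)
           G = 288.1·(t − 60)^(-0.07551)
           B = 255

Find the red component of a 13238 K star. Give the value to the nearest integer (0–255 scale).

186

t = 13238/100 = 132.38; the t > 66 branch applies.
R = 329.7·(132.38 − 60)^(-0.1332) = 329.7·72.38^(-0.1332) = 329.7·0.56533 = 186.388.
Rounded: 186.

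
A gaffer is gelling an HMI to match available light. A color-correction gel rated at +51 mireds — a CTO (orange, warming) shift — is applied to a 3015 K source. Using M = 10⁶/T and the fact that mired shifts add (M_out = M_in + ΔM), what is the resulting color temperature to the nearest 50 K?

M_in = 10⁶/3015 = 331.67 mireds.
M_out = 331.67 + (+51) = 382.67 mireds.
T_out = 10⁶/382.67 = 2613.2 K → 2600 K.

2600 K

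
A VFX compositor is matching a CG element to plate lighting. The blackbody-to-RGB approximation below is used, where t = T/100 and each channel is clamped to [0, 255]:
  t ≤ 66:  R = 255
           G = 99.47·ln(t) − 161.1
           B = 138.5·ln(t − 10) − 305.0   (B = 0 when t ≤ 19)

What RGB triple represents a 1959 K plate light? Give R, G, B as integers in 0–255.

R=255, G=135, B=8

t = 1959/100 = 19.59; the t ≤ 66 branch applies.
R = 255 by definition for t ≤ 66.
G = 99.47·ln 19.59 − 161.1 = 99.47·2.9750 − 161.1 = 134.825.
B = 138.5·ln(19.59 − 10) − 305.0 = 138.5·ln 9.59 − 305.0 = 138.5·2.2607 − 305.0 = 8.110.
Rounded: (255, 135, 8).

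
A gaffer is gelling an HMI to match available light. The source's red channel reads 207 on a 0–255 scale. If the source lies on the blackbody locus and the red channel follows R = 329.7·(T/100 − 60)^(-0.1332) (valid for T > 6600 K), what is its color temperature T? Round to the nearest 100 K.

(t − 60)^(-0.1332) = 207/329.7 = 0.62784.
t − 60 = 0.62784^(1/-0.1332) = 0.62784^(-7.508) = 32.933, so t = 92.933.
T = 100·t = 9293 K → 9300 K to the nearest 100 K.

9300 K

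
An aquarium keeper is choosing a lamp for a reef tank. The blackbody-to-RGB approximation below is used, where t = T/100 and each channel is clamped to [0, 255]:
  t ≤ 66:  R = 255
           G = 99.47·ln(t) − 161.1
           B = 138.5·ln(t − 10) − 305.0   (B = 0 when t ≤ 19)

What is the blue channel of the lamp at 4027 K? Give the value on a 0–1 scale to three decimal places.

t = 4027/100 = 40.27; the t ≤ 66 branch applies.
B = 138.5·ln(40.27 − 10) − 305.0 = 138.5·ln 30.27 − 305.0 = 138.5·3.4102 − 305.0 = 167.307.
On a 0–1 scale: 167.307/255 = 0.6561 → 0.656.

0.656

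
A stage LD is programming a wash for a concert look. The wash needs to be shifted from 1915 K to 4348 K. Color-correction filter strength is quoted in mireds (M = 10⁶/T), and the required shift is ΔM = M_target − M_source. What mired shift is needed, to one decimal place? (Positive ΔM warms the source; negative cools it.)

M_source = 10⁶/1915 = 522.193; M_target = 10⁶/4348 = 229.991.
ΔM = 229.991 − 522.193 = -292.202 → -292.2 mireds, a cooling shift.

-292.2 mireds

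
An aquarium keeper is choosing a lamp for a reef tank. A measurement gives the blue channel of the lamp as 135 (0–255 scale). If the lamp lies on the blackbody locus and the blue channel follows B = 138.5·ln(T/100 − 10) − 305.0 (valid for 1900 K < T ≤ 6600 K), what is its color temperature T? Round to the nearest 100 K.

3400 K

ln(t − 10) = (135 + 305.0) / 138.5 = 3.1769.
t − 10 = e^3.1769 = 23.972, so t = 33.972.
T = 100·t = 3397 K → 3400 K to the nearest 100 K.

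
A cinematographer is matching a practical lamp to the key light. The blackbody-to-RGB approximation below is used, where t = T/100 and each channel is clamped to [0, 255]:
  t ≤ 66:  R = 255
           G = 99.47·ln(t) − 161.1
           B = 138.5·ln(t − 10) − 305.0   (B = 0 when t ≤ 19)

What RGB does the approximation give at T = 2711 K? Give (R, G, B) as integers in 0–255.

(255, 167, 88)

t = 2711/100 = 27.11; the t ≤ 66 branch applies.
R = 255 by definition for t ≤ 66.
G = 99.47·ln 27.11 − 161.1 = 99.47·3.2999 − 161.1 = 167.141.
B = 138.5·ln(27.11 − 10) − 305.0 = 138.5·ln 17.11 − 305.0 = 138.5·2.8397 − 305.0 = 88.293.
Rounded: (255, 167, 88).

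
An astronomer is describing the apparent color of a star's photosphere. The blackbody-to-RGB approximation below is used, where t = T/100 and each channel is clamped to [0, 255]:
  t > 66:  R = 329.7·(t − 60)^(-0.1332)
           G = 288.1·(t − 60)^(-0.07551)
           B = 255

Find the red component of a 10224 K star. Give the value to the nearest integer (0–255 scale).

t = 10224/100 = 102.24; the t > 66 branch applies.
R = 329.7·(102.24 − 60)^(-0.1332) = 329.7·42.24^(-0.1332) = 329.7·0.60737 = 200.250.
Rounded: 200.

200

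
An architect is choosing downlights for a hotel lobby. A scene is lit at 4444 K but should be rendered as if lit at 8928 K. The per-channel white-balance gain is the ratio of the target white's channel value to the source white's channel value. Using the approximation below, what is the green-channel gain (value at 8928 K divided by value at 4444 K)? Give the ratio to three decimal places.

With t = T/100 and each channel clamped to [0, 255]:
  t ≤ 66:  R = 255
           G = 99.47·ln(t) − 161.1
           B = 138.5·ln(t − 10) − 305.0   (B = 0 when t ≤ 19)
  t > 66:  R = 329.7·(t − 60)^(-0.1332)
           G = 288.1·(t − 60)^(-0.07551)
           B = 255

At 4444 K (t = 44.44):
  G = 99.47·ln 44.44 − 161.1 = 99.47·3.7941 − 161.1 = 216.303.
At 8928 K (t = 89.28):
  G = 288.1·(89.28 − 60)^(-0.07551) = 288.1·29.28^(-0.07551) = 288.1·0.77492 = 223.256.
Gain = 223.256 / 216.303 = 1.0321 → 1.032.

1.032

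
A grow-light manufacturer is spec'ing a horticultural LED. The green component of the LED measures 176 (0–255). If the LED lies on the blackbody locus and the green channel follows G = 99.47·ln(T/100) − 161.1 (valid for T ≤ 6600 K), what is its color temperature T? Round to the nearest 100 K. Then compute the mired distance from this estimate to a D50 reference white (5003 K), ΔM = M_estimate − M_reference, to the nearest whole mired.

ln t = (176 + 161.1) / 99.47 = 3.3890.
t = e^3.3890 = 29.635.
T = 100·t = 2964 K → 3000 K to the nearest 100 K.
M_estimate = 10⁶/3000 = 333.33; M_reference = 10⁶/5003 = 199.88.
ΔM = 333.33 − 199.88 = 133.45 → +133 mireds.

+133 mireds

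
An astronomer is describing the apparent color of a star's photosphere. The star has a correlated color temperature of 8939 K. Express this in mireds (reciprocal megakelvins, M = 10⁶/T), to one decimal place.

M = 10⁶ / 8939 = 111.869 → 111.9 mireds.

111.9 mireds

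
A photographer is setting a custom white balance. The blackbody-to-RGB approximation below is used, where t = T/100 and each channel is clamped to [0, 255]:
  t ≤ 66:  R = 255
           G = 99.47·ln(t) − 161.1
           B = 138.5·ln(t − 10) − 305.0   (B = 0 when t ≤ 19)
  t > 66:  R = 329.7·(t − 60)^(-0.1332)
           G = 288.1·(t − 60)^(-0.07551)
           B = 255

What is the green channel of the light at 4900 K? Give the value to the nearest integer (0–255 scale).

t = 4900/100 = 49; the t ≤ 66 branch applies.
G = 99.47·ln 49 − 161.1 = 99.47·3.8918 − 161.1 = 226.019.
Rounded: 226.

226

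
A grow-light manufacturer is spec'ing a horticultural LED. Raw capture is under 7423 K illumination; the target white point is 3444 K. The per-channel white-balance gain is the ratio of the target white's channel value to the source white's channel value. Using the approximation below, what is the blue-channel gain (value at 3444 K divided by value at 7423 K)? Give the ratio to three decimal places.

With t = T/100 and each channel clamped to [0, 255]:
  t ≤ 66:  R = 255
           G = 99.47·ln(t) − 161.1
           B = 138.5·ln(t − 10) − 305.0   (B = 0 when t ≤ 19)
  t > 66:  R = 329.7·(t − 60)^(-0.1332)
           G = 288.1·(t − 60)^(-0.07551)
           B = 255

At 7423 K (t = 74.23):
  B = 255 by definition for t > 66.
At 3444 K (t = 34.44):
  B = 138.5·ln(34.44 − 10) − 305.0 = 138.5·ln 24.44 − 305.0 = 138.5·3.1962 − 305.0 = 137.677.
Gain = 137.677 / 255.000 = 0.5399 → 0.540.

0.540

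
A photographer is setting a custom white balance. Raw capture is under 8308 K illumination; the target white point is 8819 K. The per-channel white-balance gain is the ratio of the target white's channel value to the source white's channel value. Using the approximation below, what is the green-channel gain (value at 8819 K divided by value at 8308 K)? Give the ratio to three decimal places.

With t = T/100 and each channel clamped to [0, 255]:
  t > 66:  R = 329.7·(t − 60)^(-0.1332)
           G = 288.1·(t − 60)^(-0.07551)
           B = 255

0.985

At 8308 K (t = 83.08):
  G = 288.1·(83.08 − 60)^(-0.07551) = 288.1·23.08^(-0.07551) = 288.1·0.78897 = 227.303.
At 8819 K (t = 88.19):
  G = 288.1·(88.19 − 60)^(-0.07551) = 288.1·28.19^(-0.07551) = 288.1·0.77715 = 223.896.
Gain = 223.896 / 227.303 = 0.9850 → 0.985.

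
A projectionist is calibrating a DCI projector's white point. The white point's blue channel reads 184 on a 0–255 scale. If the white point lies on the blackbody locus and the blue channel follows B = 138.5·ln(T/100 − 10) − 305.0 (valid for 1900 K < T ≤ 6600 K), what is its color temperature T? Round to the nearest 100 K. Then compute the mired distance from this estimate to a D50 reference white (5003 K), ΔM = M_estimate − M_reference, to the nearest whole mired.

+27 mireds

ln(t − 10) = (184 + 305.0) / 138.5 = 3.5307.
t − 10 = e^3.5307 = 34.147, so t = 44.147.
T = 100·t = 4415 K → 4400 K to the nearest 100 K.
M_estimate = 10⁶/4400 = 227.27; M_reference = 10⁶/5003 = 199.88.
ΔM = 227.27 − 199.88 = 27.39 → +27 mireds.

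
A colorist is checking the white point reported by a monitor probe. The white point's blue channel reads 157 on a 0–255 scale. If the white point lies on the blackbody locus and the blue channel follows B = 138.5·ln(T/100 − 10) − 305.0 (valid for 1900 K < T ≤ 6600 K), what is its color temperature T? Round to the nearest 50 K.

ln(t − 10) = (157 + 305.0) / 138.5 = 3.3357.
t − 10 = e^3.3357 = 28.099, so t = 38.099.
T = 100·t = 3810 K → 3800 K to the nearest 50 K.

3800 K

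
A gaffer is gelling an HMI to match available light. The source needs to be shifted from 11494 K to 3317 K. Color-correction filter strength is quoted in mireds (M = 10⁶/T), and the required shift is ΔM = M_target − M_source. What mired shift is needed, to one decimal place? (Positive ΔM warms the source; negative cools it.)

+214.5 mireds

M_source = 10⁶/11494 = 87.002; M_target = 10⁶/3317 = 301.477.
ΔM = 301.477 − 87.002 = 214.475 → +214.5 mireds, a warming shift.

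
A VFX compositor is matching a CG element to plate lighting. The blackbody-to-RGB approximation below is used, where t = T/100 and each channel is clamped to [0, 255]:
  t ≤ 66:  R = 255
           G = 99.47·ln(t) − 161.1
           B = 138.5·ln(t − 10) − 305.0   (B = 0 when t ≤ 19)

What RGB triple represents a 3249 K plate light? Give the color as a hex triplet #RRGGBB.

#FFB97E

t = 3249/100 = 32.49; the t ≤ 66 branch applies.
R = 255 by definition for t ≤ 66.
G = 99.47·ln 32.49 − 161.1 = 99.47·3.4809 − 161.1 = 185.148.
B = 138.5·ln(32.49 − 10) − 305.0 = 138.5·ln 22.49 − 305.0 = 138.5·3.1131 − 305.0 = 126.160.
Rounded: (255, 185, 126).
In hex: #FFB97E.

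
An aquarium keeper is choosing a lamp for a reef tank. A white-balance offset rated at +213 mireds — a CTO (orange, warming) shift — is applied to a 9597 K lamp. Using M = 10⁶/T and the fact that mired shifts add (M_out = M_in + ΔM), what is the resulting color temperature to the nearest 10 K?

3150 K

M_in = 10⁶/9597 = 104.20 mireds.
M_out = 104.20 + (+213) = 317.20 mireds.
T_out = 10⁶/317.20 = 3152.6 K → 3150 K.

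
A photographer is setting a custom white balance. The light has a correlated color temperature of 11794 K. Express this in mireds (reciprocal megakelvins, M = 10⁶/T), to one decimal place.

M = 10⁶ / 11794 = 84.789 → 84.8 mireds.

84.8 mireds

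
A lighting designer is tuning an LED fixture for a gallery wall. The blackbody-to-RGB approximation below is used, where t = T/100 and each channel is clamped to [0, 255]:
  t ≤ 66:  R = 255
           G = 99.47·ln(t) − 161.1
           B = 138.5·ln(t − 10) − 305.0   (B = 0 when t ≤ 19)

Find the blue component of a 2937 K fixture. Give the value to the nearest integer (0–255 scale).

t = 2937/100 = 29.37; the t ≤ 66 branch applies.
B = 138.5·ln(29.37 − 10) − 305.0 = 138.5·ln 19.37 − 305.0 = 138.5·2.9637 − 305.0 = 105.476.
Rounded: 105.

105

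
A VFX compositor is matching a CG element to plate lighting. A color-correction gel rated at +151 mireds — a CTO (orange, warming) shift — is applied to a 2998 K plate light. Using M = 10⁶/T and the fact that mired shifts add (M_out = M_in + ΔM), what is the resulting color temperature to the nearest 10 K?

M_in = 10⁶/2998 = 333.56 mireds.
M_out = 333.56 + (+151) = 484.56 mireds.
T_out = 10⁶/484.56 = 2063.7 K → 2060 K.

2060 K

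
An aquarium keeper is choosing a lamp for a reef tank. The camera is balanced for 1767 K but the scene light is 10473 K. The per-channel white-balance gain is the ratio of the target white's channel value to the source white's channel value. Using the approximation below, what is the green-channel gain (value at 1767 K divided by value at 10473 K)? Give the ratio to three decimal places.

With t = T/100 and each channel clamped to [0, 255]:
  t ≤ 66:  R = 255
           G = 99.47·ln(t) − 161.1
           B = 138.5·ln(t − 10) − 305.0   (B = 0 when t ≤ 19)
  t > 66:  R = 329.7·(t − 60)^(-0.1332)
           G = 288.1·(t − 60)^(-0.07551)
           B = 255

At 10473 K (t = 104.73):
  G = 288.1·(104.73 − 60)^(-0.07551) = 288.1·44.73^(-0.07551) = 288.1·0.75052 = 216.225.
At 1767 K (t = 17.67):
  G = 99.47·ln 17.67 − 161.1 = 99.47·2.8719 − 161.1 = 124.565.
Gain = 124.565 / 216.225 = 0.5761 → 0.576.

0.576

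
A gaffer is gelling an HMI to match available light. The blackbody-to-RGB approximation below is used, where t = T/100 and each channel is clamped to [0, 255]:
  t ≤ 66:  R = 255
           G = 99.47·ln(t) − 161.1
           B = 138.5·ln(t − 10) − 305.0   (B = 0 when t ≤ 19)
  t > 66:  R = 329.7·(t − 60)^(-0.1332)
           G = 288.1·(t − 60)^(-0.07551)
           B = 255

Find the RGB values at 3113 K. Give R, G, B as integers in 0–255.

R=255, G=181, B=118

t = 3113/100 = 31.13; the t ≤ 66 branch applies.
R = 255 by definition for t ≤ 66.
G = 99.47·ln 31.13 − 161.1 = 99.47·3.4382 − 161.1 = 180.895.
B = 138.5·ln(31.13 − 10) − 305.0 = 138.5·ln 21.13 − 305.0 = 138.5·3.0507 − 305.0 = 117.521.
Rounded: (255, 181, 118).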